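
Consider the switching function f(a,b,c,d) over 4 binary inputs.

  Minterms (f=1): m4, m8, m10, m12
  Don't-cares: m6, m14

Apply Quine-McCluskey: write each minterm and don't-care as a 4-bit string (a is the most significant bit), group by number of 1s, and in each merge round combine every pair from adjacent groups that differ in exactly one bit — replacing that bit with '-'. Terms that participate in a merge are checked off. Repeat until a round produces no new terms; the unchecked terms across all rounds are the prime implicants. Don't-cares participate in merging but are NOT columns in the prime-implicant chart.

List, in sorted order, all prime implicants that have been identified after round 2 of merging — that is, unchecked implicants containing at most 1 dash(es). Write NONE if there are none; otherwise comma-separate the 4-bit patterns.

size-2^0 implicants → 0100(✓)  0110(✓)  1000(✓)  1010(✓)  1100(✓)  1110(✓)
size-2^1 implicants → -100(✓)  -110(✓)  01-0(✓)  1-00(✓)  1-10(✓)  10-0(✓)  11-0(✓)
size-2^2 implicants → -1-0  1--0
Unchecked terms (primes): -1-0, 1--0

NONE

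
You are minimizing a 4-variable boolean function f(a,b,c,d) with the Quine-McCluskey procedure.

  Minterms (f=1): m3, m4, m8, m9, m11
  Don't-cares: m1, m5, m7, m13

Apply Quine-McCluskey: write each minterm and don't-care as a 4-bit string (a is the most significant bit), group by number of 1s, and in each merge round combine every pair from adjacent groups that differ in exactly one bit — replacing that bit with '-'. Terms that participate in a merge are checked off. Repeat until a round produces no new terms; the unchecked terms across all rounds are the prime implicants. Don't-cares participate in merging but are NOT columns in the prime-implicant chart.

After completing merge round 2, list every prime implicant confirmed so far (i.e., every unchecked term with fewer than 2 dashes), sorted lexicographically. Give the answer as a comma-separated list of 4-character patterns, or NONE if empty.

Round 0: 0001✓ 0011✓ 0100✓ 0101✓ 0111✓ 1000✓ 1001✓ 1011✓ 1101✓
Round 1: -001✓ -011✓ -101✓ 0-01✓ 0-11✓ 00-1✓ 01-1✓ 010- 1-01✓ 10-1✓ 100-
Round 2: --01 -0-1 0--1
PIs = {--01, -0-1, 0--1, 010-, 100-}

010-, 100-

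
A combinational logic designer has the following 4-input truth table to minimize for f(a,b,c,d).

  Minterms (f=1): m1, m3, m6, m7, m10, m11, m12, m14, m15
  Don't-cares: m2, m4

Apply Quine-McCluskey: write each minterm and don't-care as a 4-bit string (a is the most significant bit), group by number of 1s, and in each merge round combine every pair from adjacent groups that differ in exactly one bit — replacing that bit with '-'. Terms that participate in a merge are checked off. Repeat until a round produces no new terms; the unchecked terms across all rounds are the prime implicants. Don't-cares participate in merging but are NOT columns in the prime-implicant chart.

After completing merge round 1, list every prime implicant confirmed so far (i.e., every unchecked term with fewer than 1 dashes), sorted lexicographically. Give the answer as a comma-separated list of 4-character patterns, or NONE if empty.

NONE

[col 0] 0001*, 0010*, 0011*, 0100*, 0110*, 0111*, 1010*, 1011*, 1100*, 1110*, 1111*
[col 1] -010*, -011*, -100*, -110*, -111*, 0-10*, 0-11*, 00-1, 001-*, 01-0*, 011-*, 1-10*, 1-11*, 101-*, 11-0*, 111-*
[col 2] --10*, --11*, -01-*, -1-0, -11-*, 0-1-*, 1-1-*
[col 3] --1-
Prime implicants: --1-, -1-0, 00-1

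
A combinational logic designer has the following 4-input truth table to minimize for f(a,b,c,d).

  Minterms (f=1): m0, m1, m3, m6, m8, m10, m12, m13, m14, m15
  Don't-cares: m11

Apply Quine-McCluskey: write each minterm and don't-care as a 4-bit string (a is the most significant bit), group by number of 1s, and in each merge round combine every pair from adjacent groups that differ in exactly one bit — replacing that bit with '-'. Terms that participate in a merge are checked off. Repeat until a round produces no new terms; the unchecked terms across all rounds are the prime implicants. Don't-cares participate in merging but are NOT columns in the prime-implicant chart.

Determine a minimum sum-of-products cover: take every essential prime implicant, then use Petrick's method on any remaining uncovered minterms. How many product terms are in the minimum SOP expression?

size-2^0 implicants → 0000(✓)  0001(✓)  0011(✓)  0110(✓)  1000(✓)  1010(✓)  1011(✓)  1100(✓)  1101(✓)  1110(✓)  1111(✓)
size-2^1 implicants → -000  -011  -110  00-1  000-  1-00(✓)  1-10(✓)  1-11(✓)  10-0(✓)  101-(✓)  11-0(✓)  11-1(✓)  110-(✓)  111-(✓)
size-2^2 implicants → 1--0  1-1-  11--
Unchecked terms (primes): -000, -011, -110, 00-1, 000-, 1--0, 1-1-, 11--
Minterm coverage:
  m0 ⊆ -000,000-
  m1 ⊆ 00-1,000-
  m3 ⊆ -011,00-1
  m6 ⊆ -110 [E]
  m8 ⊆ -000,1--0
  m10 ⊆ 1--0,1-1-
  m12 ⊆ 1--0,11--
  m13 ⊆ 11-- [E]
  m14 ⊆ -110,1--0,1-1-,11--
  m15 ⊆ 1-1-,11--
E = {-110, 11--}
Petrick residual → -000, 00-1, 1--0
Cover = b'c'd' + bcd' + a'b'd + ad' + ab  |cover|=5

5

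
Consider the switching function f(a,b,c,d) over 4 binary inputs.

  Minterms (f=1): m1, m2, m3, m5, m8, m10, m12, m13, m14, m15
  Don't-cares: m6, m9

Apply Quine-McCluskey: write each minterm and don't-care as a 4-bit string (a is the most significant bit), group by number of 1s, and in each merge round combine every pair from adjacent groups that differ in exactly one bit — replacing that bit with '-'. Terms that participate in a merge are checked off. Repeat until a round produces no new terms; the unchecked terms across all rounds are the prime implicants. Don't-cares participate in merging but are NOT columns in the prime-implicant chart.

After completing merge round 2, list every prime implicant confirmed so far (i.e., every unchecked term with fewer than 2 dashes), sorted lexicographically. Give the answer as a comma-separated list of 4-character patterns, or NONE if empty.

00-1, 001-

[col 0] 0001*, 0010*, 0011*, 0101*, 0110*, 1000*, 1001*, 1010*, 1100*, 1101*, 1110*, 1111*
[col 1] -001*, -010*, -101*, -110*, 0-01*, 0-10*, 00-1, 001-, 1-00*, 1-01*, 1-10*, 10-0*, 100-*, 11-0*, 11-1*, 110-*, 111-*
[col 2] --01, --10, 1--0, 1-0-, 11--
Prime implicants: --01, --10, 00-1, 001-, 1--0, 1-0-, 11--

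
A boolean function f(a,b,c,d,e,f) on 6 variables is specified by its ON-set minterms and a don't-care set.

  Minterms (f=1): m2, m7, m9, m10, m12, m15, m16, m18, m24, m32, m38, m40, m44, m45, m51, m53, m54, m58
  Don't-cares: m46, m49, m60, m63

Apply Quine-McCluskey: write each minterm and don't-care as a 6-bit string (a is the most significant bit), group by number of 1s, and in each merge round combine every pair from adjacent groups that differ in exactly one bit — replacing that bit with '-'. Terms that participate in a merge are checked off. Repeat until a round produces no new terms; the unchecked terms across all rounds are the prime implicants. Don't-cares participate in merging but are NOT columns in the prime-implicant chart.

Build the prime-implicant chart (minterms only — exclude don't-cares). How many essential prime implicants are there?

11

[col 0] 000010*, 000111*, 001001, 001010*, 001100*, 001111*, 010000*, 010010*, 011000*, 100000*, 100110*, 101000*, 101100*, 101101*, 101110*, 110001*, 110011*, 110101*, 110110*, 111010, 111100*, 111111
[col 1] -01100, 0-0010, 00-010, 00-111, 01-000, 0100-0, 1-0110, 1-1100, 10-000, 10-110, 101-00, 1011-0, 10110-, 110-01, 1100-1
Prime implicants: -01100, 0-0010, 00-010, 00-111, 001001, 01-000, 0100-0, 1-0110, 1-1100, 10-000, 10-110, 101-00, 1011-0, 10110-, 110-01, 1100-1, 111010, 111111
PI chart (minterm → PIs covering it):
  2 | 0-0010,00-010
  7 | 00-111  (sole → essential)
  9 | 001001  (sole → essential)
  10 | 00-010  (sole → essential)
  12 | -01100  (sole → essential)
  15 | 00-111  (sole → essential)
  16 | 01-000,0100-0
  18 | 0-0010,0100-0
  24 | 01-000  (sole → essential)
  32 | 10-000  (sole → essential)
  38 | 1-0110,10-110
  40 | 10-000,101-00
  44 | -01100,1-1100,101-00,1011-0,10110-
  45 | 10110-  (sole → essential)
  51 | 1100-1  (sole → essential)
  53 | 110-01  (sole → essential)
  54 | 1-0110  (sole → essential)
  58 | 111010  (sole → essential)
Essential prime implicants: -01100, 00-010, 00-111, 001001, 01-000, 1-0110, 10-000, 10110-, 110-01, 1100-1, 111010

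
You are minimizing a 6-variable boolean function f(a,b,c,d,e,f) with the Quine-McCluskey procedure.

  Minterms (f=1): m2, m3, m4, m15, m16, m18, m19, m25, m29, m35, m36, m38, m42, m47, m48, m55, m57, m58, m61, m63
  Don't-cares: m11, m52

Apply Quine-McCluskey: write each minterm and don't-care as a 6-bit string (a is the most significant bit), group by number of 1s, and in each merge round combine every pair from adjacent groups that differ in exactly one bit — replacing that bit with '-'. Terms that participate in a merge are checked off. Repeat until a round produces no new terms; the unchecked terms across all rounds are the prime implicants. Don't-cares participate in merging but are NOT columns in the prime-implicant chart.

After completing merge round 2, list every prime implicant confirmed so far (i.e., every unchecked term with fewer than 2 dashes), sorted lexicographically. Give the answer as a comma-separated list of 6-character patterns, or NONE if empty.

-00011, -00100, -01111, -10000, 00-011, 001-11, 0100-0, 1-0100, 1-1010, 1-1111, 1001-0, 11-111, 110-00, 1111-1

size-2^0 implicants → 000010(✓)  000011(✓)  000100(✓)  001011(✓)  001111(✓)  010000(✓)  010010(✓)  010011(✓)  011001(✓)  011101(✓)  100011(✓)  100100(✓)  100110(✓)  101010(✓)  101111(✓)  110000(✓)  110100(✓)  110111(✓)  111001(✓)  111010(✓)  111101(✓)  111111(✓)
size-2^1 implicants → -00011  -00100  -01111  -10000  -11001(✓)  -11101(✓)  0-0010(✓)  0-0011(✓)  00-011  00001-(✓)  001-11  0100-0  01001-(✓)  011-01(✓)  1-0100  1-1010  1-1111  1001-0  11-111  110-00  111-01(✓)  1111-1
size-2^2 implicants → -11-01  0-001-
Unchecked terms (primes): -00011, -00100, -01111, -10000, -11-01, 0-001-, 00-011, 001-11, 0100-0, 1-0100, 1-1010, 1-1111, 1001-0, 11-111, 110-00, 1111-1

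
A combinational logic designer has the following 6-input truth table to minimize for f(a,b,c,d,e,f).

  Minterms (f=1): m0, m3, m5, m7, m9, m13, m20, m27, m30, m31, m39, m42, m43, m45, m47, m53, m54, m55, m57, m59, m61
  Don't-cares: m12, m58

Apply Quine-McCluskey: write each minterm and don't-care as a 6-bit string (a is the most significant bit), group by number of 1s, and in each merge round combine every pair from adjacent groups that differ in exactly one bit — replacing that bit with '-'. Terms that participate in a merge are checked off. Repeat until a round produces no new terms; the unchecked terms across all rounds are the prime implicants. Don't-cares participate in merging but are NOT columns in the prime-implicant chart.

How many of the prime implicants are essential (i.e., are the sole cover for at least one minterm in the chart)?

size-2^0 implicants → 000000  000011(✓)  000101(✓)  000111(✓)  001001(✓)  001100(✓)  001101(✓)  010100  011011(✓)  011110(✓)  011111(✓)  100111(✓)  101010(✓)  101011(✓)  101101(✓)  101111(✓)  110101(✓)  110110(✓)  110111(✓)  111001(✓)  111010(✓)  111011(✓)  111101(✓)
size-2^1 implicants → -00111  -01101  -11011  00-101  000-11  0001-1  001-01  00110-  011-11  01111-  1-0111  1-1010(✓)  1-1011(✓)  1-1101  10-111  101-11  10101-(✓)  1011-1  11-101  1101-1  11011-  111-01  1110-1  11101-(✓)
size-2^2 implicants → 1-101-
Unchecked terms (primes): -00111, -01101, -11011, 00-101, 000-11, 000000, 0001-1, 001-01, 00110-, 010100, 011-11, 01111-, 1-0111, 1-101-, 1-1101, 10-111, 101-11, 1011-1, 11-101, 1101-1, 11011-, 111-01, 1110-1
Minterm coverage:
  m0 ⊆ 000000 [E]
  m3 ⊆ 000-11 [E]
  m5 ⊆ 00-101,0001-1
  m7 ⊆ -00111,000-11,0001-1
  m9 ⊆ 001-01 [E]
  m13 ⊆ -01101,00-101,001-01,00110-
  m20 ⊆ 010100 [E]
  m27 ⊆ -11011,011-11
  m30 ⊆ 01111- [E]
  m31 ⊆ 011-11,01111-
  m39 ⊆ -00111,1-0111,10-111
  m42 ⊆ 1-101- [E]
  m43 ⊆ 1-101-,101-11
  m45 ⊆ -01101,1-1101,1011-1
  m47 ⊆ 10-111,101-11,1011-1
  m53 ⊆ 11-101,1101-1
  m54 ⊆ 11011- [E]
  m55 ⊆ 1-0111,1101-1,11011-
  m57 ⊆ 111-01,1110-1
  m59 ⊆ -11011,1-101-,1110-1
  m61 ⊆ 1-1101,11-101,111-01
E = {000-11, 000000, 001-01, 010100, 01111-, 1-101-, 11011-}

7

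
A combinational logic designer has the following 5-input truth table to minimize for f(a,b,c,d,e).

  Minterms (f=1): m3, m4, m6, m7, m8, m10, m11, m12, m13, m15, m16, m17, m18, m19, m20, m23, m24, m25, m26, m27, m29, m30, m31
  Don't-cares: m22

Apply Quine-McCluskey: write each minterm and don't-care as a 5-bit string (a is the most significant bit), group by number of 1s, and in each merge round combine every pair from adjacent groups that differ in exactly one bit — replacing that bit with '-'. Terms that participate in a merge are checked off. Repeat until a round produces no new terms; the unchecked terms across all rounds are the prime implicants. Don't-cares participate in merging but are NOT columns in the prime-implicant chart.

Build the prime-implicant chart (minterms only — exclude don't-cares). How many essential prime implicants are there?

size-2^0 implicants → 00011(✓)  00100(✓)  00110(✓)  00111(✓)  01000(✓)  01010(✓)  01011(✓)  01100(✓)  01101(✓)  01111(✓)  10000(✓)  10001(✓)  10010(✓)  10011(✓)  10100(✓)  10110(✓)  10111(✓)  11000(✓)  11001(✓)  11010(✓)  11011(✓)  11101(✓)  11110(✓)  11111(✓)
size-2^1 implicants → -0011(✓)  -0100(✓)  -0110(✓)  -0111(✓)  -1000(✓)  -1010(✓)  -1011(✓)  -1101(✓)  -1111(✓)  0-011(✓)  0-100  0-111(✓)  00-11(✓)  001-0(✓)  0011-(✓)  01-00  01-11(✓)  010-0(✓)  0101-(✓)  011-1(✓)  0110-  1-000(✓)  1-001(✓)  1-010(✓)  1-011(✓)  1-110(✓)  1-111(✓)  10-00(✓)  10-10(✓)  10-11(✓)  100-0(✓)  100-1(✓)  1000-(✓)  1001-(✓)  101-0(✓)  1011-(✓)  11-01(✓)  11-10(✓)  11-11(✓)  110-0(✓)  110-1(✓)  1100-(✓)  1101-(✓)  111-1(✓)  1111-(✓)
size-2^2 implicants → --011(✓)  --111(✓)  -0-11(✓)  -01-0  -011-  -1-11(✓)  -10-0  -101-  -11-1  0--11(✓)  1--10(✓)  1--11(✓)  1-0-0(✓)  1-0-1(✓)  1-00-(✓)  1-01-(✓)  1-11-(✓)  10--0  10-1-(✓)  100--(✓)  11--1  11-1-(✓)  110--(✓)
size-2^3 implicants → ---11  1--1-  1-0--
Unchecked terms (primes): ---11, -01-0, -011-, -10-0, -101-, -11-1, 0-100, 01-00, 0110-, 1--1-, 1-0--, 10--0, 11--1
Minterm coverage:
  m3 ⊆ ---11 [E]
  m4 ⊆ -01-0,0-100
  m6 ⊆ -01-0,-011-
  m7 ⊆ ---11,-011-
  m8 ⊆ -10-0,01-00
  m10 ⊆ -10-0,-101-
  m11 ⊆ ---11,-101-
  m12 ⊆ 0-100,01-00,0110-
  m13 ⊆ -11-1,0110-
  m15 ⊆ ---11,-11-1
  m16 ⊆ 1-0--,10--0
  m17 ⊆ 1-0-- [E]
  m18 ⊆ 1--1-,1-0--,10--0
  m19 ⊆ ---11,1--1-,1-0--
  m20 ⊆ -01-0,10--0
  m23 ⊆ ---11,-011-,1--1-
  m24 ⊆ -10-0,1-0--
  m25 ⊆ 1-0--,11--1
  m26 ⊆ -10-0,-101-,1--1-,1-0--
  m27 ⊆ ---11,-101-,1--1-,1-0--,11--1
  m29 ⊆ -11-1,11--1
  m30 ⊆ 1--1- [E]
  m31 ⊆ ---11,-11-1,1--1-,11--1
E = {---11, 1--1-, 1-0--}

3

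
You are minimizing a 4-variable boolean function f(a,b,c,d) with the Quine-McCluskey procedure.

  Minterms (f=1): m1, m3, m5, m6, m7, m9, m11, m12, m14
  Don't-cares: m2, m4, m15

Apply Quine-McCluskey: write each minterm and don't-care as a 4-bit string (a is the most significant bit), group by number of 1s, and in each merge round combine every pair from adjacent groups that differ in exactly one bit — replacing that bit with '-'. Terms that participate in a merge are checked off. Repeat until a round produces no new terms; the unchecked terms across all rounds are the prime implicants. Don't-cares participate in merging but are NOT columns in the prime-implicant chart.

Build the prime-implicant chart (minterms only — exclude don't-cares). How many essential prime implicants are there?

2

[col 0] 0001*, 0010*, 0011*, 0100*, 0101*, 0110*, 0111*, 1001*, 1011*, 1100*, 1110*, 1111*
[col 1] -001*, -011*, -100*, -110*, -111*, 0-01*, 0-10*, 0-11*, 00-1*, 001-*, 01-0*, 01-1*, 010-*, 011-*, 1-11*, 10-1*, 11-0*, 111-*
[col 2] --11, -0-1, -1-0, -11-, 0--1, 0-1-, 01--
Prime implicants: --11, -0-1, -1-0, -11-, 0--1, 0-1-, 01--
PI chart (minterm → PIs covering it):
  1 | -0-1,0--1
  3 | --11,-0-1,0--1,0-1-
  5 | 0--1,01--
  6 | -1-0,-11-,0-1-,01--
  7 | --11,-11-,0--1,0-1-,01--
  9 | -0-1  (sole → essential)
  11 | --11,-0-1
  12 | -1-0  (sole → essential)
  14 | -1-0,-11-
Essential prime implicants: -0-1, -1-0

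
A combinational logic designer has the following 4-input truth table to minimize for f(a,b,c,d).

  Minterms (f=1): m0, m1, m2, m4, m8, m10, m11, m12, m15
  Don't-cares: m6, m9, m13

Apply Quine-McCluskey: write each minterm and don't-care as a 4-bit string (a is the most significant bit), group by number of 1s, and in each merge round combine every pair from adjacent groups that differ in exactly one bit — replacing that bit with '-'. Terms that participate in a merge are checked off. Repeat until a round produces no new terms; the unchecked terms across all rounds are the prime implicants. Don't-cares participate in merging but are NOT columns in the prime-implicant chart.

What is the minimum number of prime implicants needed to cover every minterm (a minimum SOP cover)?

[col 0] 0000*, 0001*, 0010*, 0100*, 0110*, 1000*, 1001*, 1010*, 1011*, 1100*, 1101*, 1111*
[col 1] -000*, -001*, -010*, -100*, 0-00*, 0-10*, 00-0*, 000-*, 01-0*, 1-00*, 1-01*, 1-11*, 10-0*, 10-1*, 100-*, 101-*, 11-1*, 110-*
[col 2] --00, -0-0, -00-, 0--0, 1--1, 1-0-, 10--
Prime implicants: --00, -0-0, -00-, 0--0, 1--1, 1-0-, 10--
PI chart (minterm → PIs covering it):
  0 | --00,-0-0,-00-,0--0
  1 | -00-  (sole → essential)
  2 | -0-0,0--0
  4 | --00,0--0
  8 | --00,-0-0,-00-,1-0-,10--
  10 | -0-0,10--
  11 | 1--1,10--
  12 | --00,1-0-
  15 | 1--1  (sole → essential)
Essential prime implicants: -00-, 1--1
Petrick residual → --00, -0-0
Minimum SOP uses 4 PIs: c'd' + b'd' + b'c' + ad

4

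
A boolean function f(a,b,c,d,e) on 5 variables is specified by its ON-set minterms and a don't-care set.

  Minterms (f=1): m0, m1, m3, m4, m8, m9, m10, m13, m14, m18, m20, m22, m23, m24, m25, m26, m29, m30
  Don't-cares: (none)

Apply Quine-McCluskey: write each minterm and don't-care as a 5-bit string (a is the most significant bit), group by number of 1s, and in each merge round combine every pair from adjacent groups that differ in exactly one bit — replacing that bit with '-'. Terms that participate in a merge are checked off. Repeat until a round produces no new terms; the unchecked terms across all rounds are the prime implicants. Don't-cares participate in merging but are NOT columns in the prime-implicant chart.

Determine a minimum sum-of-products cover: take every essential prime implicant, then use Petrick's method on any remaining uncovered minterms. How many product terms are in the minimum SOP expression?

8

Round 0: 00000✓ 00001✓ 00011✓ 00100✓ 01000✓ 01001✓ 01010✓ 01101✓ 01110✓ 10010✓ 10100✓ 10110✓ 10111✓ 11000✓ 11001✓ 11010✓ 11101✓ 11110✓
Round 1: -0100 -1000✓ -1001✓ -1010✓ -1101✓ -1110✓ 0-000✓ 0-001✓ 00-00 000-1 0000-✓ 01-01✓ 01-10✓ 010-0✓ 0100-✓ 1-010✓ 1-110✓ 10-10✓ 101-0 1011- 11-01✓ 11-10✓ 110-0✓ 1100-✓
Round 2: -1-01 -1-10 -10-0 -100- 0-00- 1--10
PIs = {-0100, -1-01, -1-10, -10-0, -100-, 0-00-, 00-00, 000-1, 1--10, 101-0, 1011-}
Coverage chart:
  m0: 0-00-,00-00
  m1: 0-00-,000-1
  m3: 000-1 ←essential
  m4: -0100,00-00
  m8: -10-0,-100-,0-00-
  m9: -1-01,-100-,0-00-
  m10: -1-10,-10-0
  m13: -1-01 ←essential
  m14: -1-10 ←essential
  m18: 1--10 ←essential
  m20: -0100,101-0
  m22: 1--10,101-0,1011-
  m23: 1011- ←essential
  m24: -10-0,-100-
  m25: -1-01,-100-
  m26: -1-10,-10-0,1--10
  m29: -1-01 ←essential
  m30: -1-10,1--10
Essential: -1-01, -1-10, 000-1, 1--10, 1011-
Petrick residual → -0100, -10-0, 0-00-
Min cover (8 terms): b'cd'e' + bd'e + bde' + bc'e' + a'c'd' + a'b'c'e + ade' + ab'cd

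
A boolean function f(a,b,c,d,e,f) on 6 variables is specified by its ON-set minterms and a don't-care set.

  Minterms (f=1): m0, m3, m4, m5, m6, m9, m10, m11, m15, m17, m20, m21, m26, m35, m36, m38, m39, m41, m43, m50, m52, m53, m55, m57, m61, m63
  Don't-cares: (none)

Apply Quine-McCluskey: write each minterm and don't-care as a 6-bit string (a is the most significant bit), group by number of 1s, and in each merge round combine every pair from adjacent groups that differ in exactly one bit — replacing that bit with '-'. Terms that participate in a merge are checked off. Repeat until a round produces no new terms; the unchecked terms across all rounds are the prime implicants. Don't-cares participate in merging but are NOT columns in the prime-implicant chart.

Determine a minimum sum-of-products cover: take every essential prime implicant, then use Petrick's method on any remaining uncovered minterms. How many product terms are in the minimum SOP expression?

13

[col 0] 000000*, 000011*, 000100*, 000101*, 000110*, 001001*, 001010*, 001011*, 001111*, 010001*, 010100*, 010101*, 011010*, 100011*, 100100*, 100110*, 100111*, 101001*, 101011*, 110010, 110100*, 110101*, 110111*, 111001*, 111101*, 111111*
[col 1] -00011*, -00100*, -00110*, -01001*, -01011*, -10100*, -10101*, 0-0100*, 0-0101*, 0-1010, 00-011*, 000-00, 0001-0*, 00010-*, 001-11, 0010-1*, 00101-, 010-01, 01010-*, 1-0100*, 1-0111, 1-1001, 10-011*, 100-11, 1001-0*, 10011-, 1010-1*, 11-101*, 11-111*, 1101-1*, 11010-*, 111-01, 1111-1*
[col 2] --0100, -0-011, -001-0, -010-1, -1010-, 0-010-, 11-1-1
Prime implicants: --0100, -0-011, -001-0, -010-1, -1010-, 0-010-, 0-1010, 000-00, 001-11, 00101-, 010-01, 1-0111, 1-1001, 100-11, 10011-, 11-1-1, 110010, 111-01
PI chart (minterm → PIs covering it):
  0 | 000-00  (sole → essential)
  3 | -0-011  (sole → essential)
  4 | --0100,-001-0,0-010-,000-00
  5 | 0-010-  (sole → essential)
  6 | -001-0  (sole → essential)
  9 | -010-1  (sole → essential)
  10 | 0-1010,00101-
  11 | -0-011,-010-1,001-11,00101-
  15 | 001-11  (sole → essential)
  17 | 010-01  (sole → essential)
  20 | --0100,-1010-,0-010-
  21 | -1010-,0-010-,010-01
  26 | 0-1010  (sole → essential)
  35 | -0-011,100-11
  36 | --0100,-001-0
  38 | -001-0,10011-
  39 | 1-0111,100-11,10011-
  41 | -010-1,1-1001
  43 | -0-011,-010-1
  50 | 110010  (sole → essential)
  52 | --0100,-1010-
  53 | -1010-,11-1-1
  55 | 1-0111,11-1-1
  57 | 1-1001,111-01
  61 | 11-1-1,111-01
  63 | 11-1-1  (sole → essential)
Essential prime implicants: -0-011, -001-0, -010-1, 0-010-, 0-1010, 000-00, 001-11, 010-01, 11-1-1, 110010
Petrick residual → --0100, 1-0111, 1-1001
Minimum SOP uses 13 PIs: c'de'f' + b'd'ef + b'c'df' + b'cd'f + a'c'de' + a'cd'ef' + a'b'c'e'f' + a'b'cef + a'bc'e'f + ac'def + acd'e'f + abdf + abc'd'ef'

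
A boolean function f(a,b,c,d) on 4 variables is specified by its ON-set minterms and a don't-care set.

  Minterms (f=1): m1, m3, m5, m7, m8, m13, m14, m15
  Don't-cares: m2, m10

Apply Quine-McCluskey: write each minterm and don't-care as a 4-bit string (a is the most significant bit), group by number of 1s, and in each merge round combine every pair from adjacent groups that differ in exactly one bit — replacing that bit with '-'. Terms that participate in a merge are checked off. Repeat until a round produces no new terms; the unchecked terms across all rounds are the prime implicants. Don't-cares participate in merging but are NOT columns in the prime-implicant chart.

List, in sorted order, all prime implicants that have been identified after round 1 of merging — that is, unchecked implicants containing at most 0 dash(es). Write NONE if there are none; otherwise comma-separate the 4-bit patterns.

Round 0: 0001✓ 0010✓ 0011✓ 0101✓ 0111✓ 1000✓ 1010✓ 1101✓ 1110✓ 1111✓
Round 1: -010 -101✓ -111✓ 0-01✓ 0-11✓ 00-1✓ 001- 01-1✓ 1-10 10-0 11-1✓ 111-
Round 2: -1-1 0--1
PIs = {-010, -1-1, 0--1, 001-, 1-10, 10-0, 111-}

NONE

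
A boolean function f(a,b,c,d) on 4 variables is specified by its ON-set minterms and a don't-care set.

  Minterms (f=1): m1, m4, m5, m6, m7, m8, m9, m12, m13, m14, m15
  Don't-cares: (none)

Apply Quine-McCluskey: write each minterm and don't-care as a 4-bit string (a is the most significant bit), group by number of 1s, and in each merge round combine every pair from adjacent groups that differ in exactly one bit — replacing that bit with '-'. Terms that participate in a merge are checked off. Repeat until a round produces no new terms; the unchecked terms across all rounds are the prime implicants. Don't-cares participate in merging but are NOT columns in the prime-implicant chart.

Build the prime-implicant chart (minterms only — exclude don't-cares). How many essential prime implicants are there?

3

[col 0] 0001*, 0100*, 0101*, 0110*, 0111*, 1000*, 1001*, 1100*, 1101*, 1110*, 1111*
[col 1] -001*, -100*, -101*, -110*, -111*, 0-01*, 01-0*, 01-1*, 010-*, 011-*, 1-00*, 1-01*, 100-*, 11-0*, 11-1*, 110-*, 111-*
[col 2] --01, -1-0*, -1-1*, -10-*, -11-*, 01--*, 1-0-, 11--*
[col 3] -1--
Prime implicants: --01, -1--, 1-0-
PI chart (minterm → PIs covering it):
  1 | --01  (sole → essential)
  4 | -1--  (sole → essential)
  5 | --01,-1--
  6 | -1--  (sole → essential)
  7 | -1--  (sole → essential)
  8 | 1-0-  (sole → essential)
  9 | --01,1-0-
  12 | -1--,1-0-
  13 | --01,-1--,1-0-
  14 | -1--  (sole → essential)
  15 | -1--  (sole → essential)
Essential prime implicants: --01, -1--, 1-0-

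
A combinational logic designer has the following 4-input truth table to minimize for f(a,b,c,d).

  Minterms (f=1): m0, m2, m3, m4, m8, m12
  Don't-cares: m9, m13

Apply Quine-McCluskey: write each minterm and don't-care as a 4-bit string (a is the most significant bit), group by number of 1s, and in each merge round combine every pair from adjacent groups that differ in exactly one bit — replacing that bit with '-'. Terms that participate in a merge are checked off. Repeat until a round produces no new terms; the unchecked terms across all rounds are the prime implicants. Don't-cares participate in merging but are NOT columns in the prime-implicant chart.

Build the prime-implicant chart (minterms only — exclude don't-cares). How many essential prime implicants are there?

2

size-2^0 implicants → 0000(✓)  0010(✓)  0011(✓)  0100(✓)  1000(✓)  1001(✓)  1100(✓)  1101(✓)
size-2^1 implicants → -000(✓)  -100(✓)  0-00(✓)  00-0  001-  1-00(✓)  1-01(✓)  100-(✓)  110-(✓)
size-2^2 implicants → --00  1-0-
Unchecked terms (primes): --00, 00-0, 001-, 1-0-
Minterm coverage:
  m0 ⊆ --00,00-0
  m2 ⊆ 00-0,001-
  m3 ⊆ 001- [E]
  m4 ⊆ --00 [E]
  m8 ⊆ --00,1-0-
  m12 ⊆ --00,1-0-
E = {--00, 001-}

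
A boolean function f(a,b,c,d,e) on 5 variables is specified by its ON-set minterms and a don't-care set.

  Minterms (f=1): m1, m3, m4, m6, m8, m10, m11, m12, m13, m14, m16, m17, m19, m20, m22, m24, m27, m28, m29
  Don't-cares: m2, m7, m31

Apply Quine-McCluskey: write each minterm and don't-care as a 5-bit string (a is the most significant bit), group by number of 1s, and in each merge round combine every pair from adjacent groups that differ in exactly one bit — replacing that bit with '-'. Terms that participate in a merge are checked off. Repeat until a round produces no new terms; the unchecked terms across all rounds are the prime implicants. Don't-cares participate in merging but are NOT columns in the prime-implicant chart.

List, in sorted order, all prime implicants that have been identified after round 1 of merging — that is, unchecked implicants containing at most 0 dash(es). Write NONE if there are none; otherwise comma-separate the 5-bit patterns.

NONE

size-2^0 implicants → 00001(✓)  00010(✓)  00011(✓)  00100(✓)  00110(✓)  00111(✓)  01000(✓)  01010(✓)  01011(✓)  01100(✓)  01101(✓)  01110(✓)  10000(✓)  10001(✓)  10011(✓)  10100(✓)  10110(✓)  11000(✓)  11011(✓)  11100(✓)  11101(✓)  11111(✓)
size-2^1 implicants → -0001(✓)  -0011(✓)  -0100(✓)  -0110(✓)  -1000(✓)  -1011(✓)  -1100(✓)  -1101(✓)  0-010(✓)  0-011(✓)  0-100(✓)  0-110(✓)  00-10(✓)  00-11(✓)  000-1(✓)  0001-(✓)  001-0(✓)  0011-(✓)  01-00(✓)  01-10(✓)  010-0(✓)  0101-(✓)  011-0(✓)  0110-(✓)  1-000(✓)  1-011(✓)  1-100(✓)  10-00(✓)  100-1(✓)  1000-  101-0(✓)  11-00(✓)  11-11  111-1  1110-(✓)
size-2^2 implicants → --011  --100  -00-1  -01-0  -1-00  -110-  0--10  0-01-  0-1-0  00-1-  01--0  1--00
Unchecked terms (primes): --011, --100, -00-1, -01-0, -1-00, -110-, 0--10, 0-01-, 0-1-0, 00-1-, 01--0, 1--00, 1000-, 11-11, 111-1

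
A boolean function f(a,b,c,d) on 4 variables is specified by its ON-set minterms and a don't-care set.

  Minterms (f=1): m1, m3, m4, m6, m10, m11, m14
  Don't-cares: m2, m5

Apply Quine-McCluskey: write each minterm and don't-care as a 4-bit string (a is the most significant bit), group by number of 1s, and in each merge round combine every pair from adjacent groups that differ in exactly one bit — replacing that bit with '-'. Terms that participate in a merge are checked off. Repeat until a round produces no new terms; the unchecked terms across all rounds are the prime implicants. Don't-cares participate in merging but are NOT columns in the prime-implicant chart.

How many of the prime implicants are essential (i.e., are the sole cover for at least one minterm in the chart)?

[col 0] 0001*, 0010*, 0011*, 0100*, 0101*, 0110*, 1010*, 1011*, 1110*
[col 1] -010*, -011*, -110*, 0-01, 0-10*, 00-1, 001-*, 01-0, 010-, 1-10*, 101-*
[col 2] --10, -01-
Prime implicants: --10, -01-, 0-01, 00-1, 01-0, 010-
PI chart (minterm → PIs covering it):
  1 | 0-01,00-1
  3 | -01-,00-1
  4 | 01-0,010-
  6 | --10,01-0
  10 | --10,-01-
  11 | -01-  (sole → essential)
  14 | --10  (sole → essential)
Essential prime implicants: --10, -01-

2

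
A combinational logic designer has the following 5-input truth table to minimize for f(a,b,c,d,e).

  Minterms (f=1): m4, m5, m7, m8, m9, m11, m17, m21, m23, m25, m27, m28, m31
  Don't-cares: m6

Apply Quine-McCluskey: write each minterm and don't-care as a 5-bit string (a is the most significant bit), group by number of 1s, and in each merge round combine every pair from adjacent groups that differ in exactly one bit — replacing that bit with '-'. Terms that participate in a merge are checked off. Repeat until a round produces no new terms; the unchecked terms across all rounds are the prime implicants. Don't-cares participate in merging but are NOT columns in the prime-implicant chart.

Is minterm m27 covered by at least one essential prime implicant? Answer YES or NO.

Round 0: 00100✓ 00101✓ 00110✓ 00111✓ 01000✓ 01001✓ 01011✓ 10001✓ 10101✓ 10111✓ 11001✓ 11011✓ 11100 11111✓
Round 1: -0101✓ -0111✓ -1001✓ -1011✓ 001-0✓ 001-1✓ 0010-✓ 0011-✓ 010-1✓ 0100- 1-001 1-111 10-01 101-1✓ 11-11 110-1✓
Round 2: -01-1 -10-1 001--
PIs = {-01-1, -10-1, 001--, 0100-, 1-001, 1-111, 10-01, 11-11, 11100}
Coverage chart:
  m4: 001-- ←essential
  m5: -01-1,001--
  m7: -01-1,001--
  m8: 0100- ←essential
  m9: -10-1,0100-
  m11: -10-1 ←essential
  m17: 1-001,10-01
  m21: -01-1,10-01
  m23: -01-1,1-111
  m25: -10-1,1-001
  m27: -10-1,11-11
  m28: 11100 ←essential
  m31: 1-111,11-11
Essential: -10-1, 001--, 0100-, 11100

YES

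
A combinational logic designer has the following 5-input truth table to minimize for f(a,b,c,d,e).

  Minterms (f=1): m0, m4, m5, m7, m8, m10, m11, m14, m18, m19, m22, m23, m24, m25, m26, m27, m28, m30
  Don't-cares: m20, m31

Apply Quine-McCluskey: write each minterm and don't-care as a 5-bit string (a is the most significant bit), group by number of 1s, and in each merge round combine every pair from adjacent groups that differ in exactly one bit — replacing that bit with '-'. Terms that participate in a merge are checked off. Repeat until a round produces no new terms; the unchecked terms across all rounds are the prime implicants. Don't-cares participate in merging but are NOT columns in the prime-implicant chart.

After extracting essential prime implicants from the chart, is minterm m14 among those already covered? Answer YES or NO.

Round 0: 00000✓ 00100✓ 00101✓ 00111✓ 01000✓ 01010✓ 01011✓ 01110✓ 10010✓ 10011✓ 10100✓ 10110✓ 10111✓ 11000✓ 11001✓ 11010✓ 11011✓ 11100✓ 11110✓ 11111✓
Round 1: -0100 -0111 -1000✓ -1010✓ -1011✓ -1110✓ 0-000 00-00 001-1 0010- 01-10✓ 010-0✓ 0101-✓ 1-010✓ 1-011✓ 1-100✓ 1-110✓ 1-111✓ 10-10✓ 10-11✓ 1001-✓ 101-0✓ 1011-✓ 11-00✓ 11-10✓ 11-11✓ 110-0✓ 110-1✓ 1100-✓ 1101-✓ 111-0✓ 1111-✓
Round 2: -1-10 -10-0 -101- 1--10✓ 1--11✓ 1-01-✓ 1-1-0 1-11-✓ 10-1-✓ 11--0 11-1-✓ 110--
Round 3: 1--1-
PIs = {-0100, -0111, -1-10, -10-0, -101-, 0-000, 00-00, 001-1, 0010-, 1--1-, 1-1-0, 11--0, 110--}
Coverage chart:
  m0: 0-000,00-00
  m4: -0100,00-00,0010-
  m5: 001-1,0010-
  m7: -0111,001-1
  m8: -10-0,0-000
  m10: -1-10,-10-0,-101-
  m11: -101- ←essential
  m14: -1-10 ←essential
  m18: 1--1- ←essential
  m19: 1--1- ←essential
  m22: 1--1-,1-1-0
  m23: -0111,1--1-
  m24: -10-0,11--0,110--
  m25: 110-- ←essential
  m26: -1-10,-10-0,-101-,1--1-,11--0,110--
  m27: -101-,1--1-,110--
  m28: 1-1-0,11--0
  m30: -1-10,1--1-,1-1-0,11--0
Essential: -1-10, -101-, 1--1-, 110--

YES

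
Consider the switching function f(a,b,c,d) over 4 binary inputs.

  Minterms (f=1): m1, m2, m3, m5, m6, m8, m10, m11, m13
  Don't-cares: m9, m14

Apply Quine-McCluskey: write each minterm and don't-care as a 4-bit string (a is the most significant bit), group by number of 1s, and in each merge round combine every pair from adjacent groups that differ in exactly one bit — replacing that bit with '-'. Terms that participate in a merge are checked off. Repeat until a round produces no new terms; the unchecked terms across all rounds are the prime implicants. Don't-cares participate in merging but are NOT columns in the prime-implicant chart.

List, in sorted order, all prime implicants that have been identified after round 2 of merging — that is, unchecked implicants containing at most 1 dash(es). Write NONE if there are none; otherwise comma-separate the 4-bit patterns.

Round 0: 0001✓ 0010✓ 0011✓ 0101✓ 0110✓ 1000✓ 1001✓ 1010✓ 1011✓ 1101✓ 1110✓
Round 1: -001✓ -010✓ -011✓ -101✓ -110✓ 0-01✓ 0-10✓ 00-1✓ 001-✓ 1-01✓ 1-10✓ 10-0✓ 10-1✓ 100-✓ 101-✓
Round 2: --01 --10 -0-1 -01- 10--
PIs = {--01, --10, -0-1, -01-, 10--}

NONE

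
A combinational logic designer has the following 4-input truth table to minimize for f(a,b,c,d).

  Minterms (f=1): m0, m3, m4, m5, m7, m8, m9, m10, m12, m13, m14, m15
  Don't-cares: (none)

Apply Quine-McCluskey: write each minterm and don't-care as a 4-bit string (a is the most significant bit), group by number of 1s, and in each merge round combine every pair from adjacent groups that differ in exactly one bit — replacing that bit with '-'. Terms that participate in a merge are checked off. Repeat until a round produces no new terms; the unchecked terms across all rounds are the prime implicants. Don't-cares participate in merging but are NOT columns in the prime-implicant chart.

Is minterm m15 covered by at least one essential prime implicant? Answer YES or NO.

[col 0] 0000*, 0011*, 0100*, 0101*, 0111*, 1000*, 1001*, 1010*, 1100*, 1101*, 1110*, 1111*
[col 1] -000*, -100*, -101*, -111*, 0-00*, 0-11, 01-1*, 010-*, 1-00*, 1-01*, 1-10*, 10-0*, 100-*, 11-0*, 11-1*, 110-*, 111-*
[col 2] --00, -1-1, -10-, 1--0, 1-0-, 11--
Prime implicants: --00, -1-1, -10-, 0-11, 1--0, 1-0-, 11--
PI chart (minterm → PIs covering it):
  0 | --00  (sole → essential)
  3 | 0-11  (sole → essential)
  4 | --00,-10-
  5 | -1-1,-10-
  7 | -1-1,0-11
  8 | --00,1--0,1-0-
  9 | 1-0-  (sole → essential)
  10 | 1--0  (sole → essential)
  12 | --00,-10-,1--0,1-0-,11--
  13 | -1-1,-10-,1-0-,11--
  14 | 1--0,11--
  15 | -1-1,11--
Essential prime implicants: --00, 0-11, 1--0, 1-0-

NO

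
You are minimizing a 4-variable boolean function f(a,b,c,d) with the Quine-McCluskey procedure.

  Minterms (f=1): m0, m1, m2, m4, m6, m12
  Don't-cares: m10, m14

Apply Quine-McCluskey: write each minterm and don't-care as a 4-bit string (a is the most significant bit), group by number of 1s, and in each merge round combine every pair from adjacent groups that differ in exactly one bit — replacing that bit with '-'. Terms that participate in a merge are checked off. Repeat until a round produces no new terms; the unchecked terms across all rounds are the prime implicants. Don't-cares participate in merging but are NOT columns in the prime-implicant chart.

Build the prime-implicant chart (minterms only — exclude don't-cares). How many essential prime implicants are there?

2

[col 0] 0000*, 0001*, 0010*, 0100*, 0110*, 1010*, 1100*, 1110*
[col 1] -010*, -100*, -110*, 0-00*, 0-10*, 00-0*, 000-, 01-0*, 1-10*, 11-0*
[col 2] --10, -1-0, 0--0
Prime implicants: --10, -1-0, 0--0, 000-
PI chart (minterm → PIs covering it):
  0 | 0--0,000-
  1 | 000-  (sole → essential)
  2 | --10,0--0
  4 | -1-0,0--0
  6 | --10,-1-0,0--0
  12 | -1-0  (sole → essential)
Essential prime implicants: -1-0, 000-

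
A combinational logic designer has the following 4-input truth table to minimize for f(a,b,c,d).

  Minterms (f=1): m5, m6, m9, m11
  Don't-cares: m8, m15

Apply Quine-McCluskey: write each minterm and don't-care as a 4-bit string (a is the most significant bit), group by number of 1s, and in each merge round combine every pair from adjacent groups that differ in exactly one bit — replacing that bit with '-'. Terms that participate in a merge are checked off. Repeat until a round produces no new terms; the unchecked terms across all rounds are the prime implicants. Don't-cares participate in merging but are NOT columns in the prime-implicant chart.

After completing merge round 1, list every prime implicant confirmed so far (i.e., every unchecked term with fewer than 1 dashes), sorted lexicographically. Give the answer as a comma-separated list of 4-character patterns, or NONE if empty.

0101, 0110

Round 0: 0101 0110 1000✓ 1001✓ 1011✓ 1111✓
Round 1: 1-11 10-1 100-
PIs = {0101, 0110, 1-11, 10-1, 100-}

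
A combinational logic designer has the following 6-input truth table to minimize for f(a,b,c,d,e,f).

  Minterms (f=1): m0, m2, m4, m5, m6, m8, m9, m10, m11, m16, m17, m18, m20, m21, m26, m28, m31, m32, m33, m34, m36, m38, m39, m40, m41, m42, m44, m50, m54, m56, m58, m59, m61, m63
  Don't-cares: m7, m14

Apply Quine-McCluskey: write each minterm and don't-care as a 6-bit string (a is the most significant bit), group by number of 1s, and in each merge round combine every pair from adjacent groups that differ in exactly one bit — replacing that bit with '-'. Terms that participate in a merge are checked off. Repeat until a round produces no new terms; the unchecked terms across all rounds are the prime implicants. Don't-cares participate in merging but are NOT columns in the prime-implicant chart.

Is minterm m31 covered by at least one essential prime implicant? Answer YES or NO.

YES

size-2^0 implicants → 000000(✓)  000010(✓)  000100(✓)  000101(✓)  000110(✓)  000111(✓)  001000(✓)  001001(✓)  001010(✓)  001011(✓)  001110(✓)  010000(✓)  010001(✓)  010010(✓)  010100(✓)  010101(✓)  011010(✓)  011100(✓)  011111(✓)  100000(✓)  100001(✓)  100010(✓)  100100(✓)  100110(✓)  100111(✓)  101000(✓)  101001(✓)  101010(✓)  101100(✓)  110010(✓)  110110(✓)  111000(✓)  111010(✓)  111011(✓)  111101(✓)  111111(✓)
size-2^1 implicants → -00000(✓)  -00010(✓)  -00100(✓)  -00110(✓)  -00111(✓)  -01000(✓)  -01001(✓)  -01010(✓)  -10010(✓)  -11010(✓)  -11111  0-0000(✓)  0-0010(✓)  0-0100(✓)  0-0101(✓)  0-1010(✓)  00-000(✓)  00-010(✓)  00-110(✓)  000-00(✓)  000-10(✓)  0000-0(✓)  0001-0(✓)  0001-1(✓)  00010-(✓)  00011-(✓)  001-10(✓)  0010-0(✓)  0010-1(✓)  00100-(✓)  00101-(✓)  01-010(✓)  01-100  010-00(✓)  010-01(✓)  0100-0(✓)  01000-(✓)  01010-(✓)  1-0010(✓)  1-0110(✓)  1-1000(✓)  1-1010(✓)  10-000(✓)  10-001(✓)  10-010(✓)  10-100(✓)  100-00(✓)  100-10(✓)  1000-0(✓)  10000-(✓)  1001-0(✓)  10011-(✓)  101-00(✓)  1010-0(✓)  10100-(✓)  11-010(✓)  110-10(✓)  111-11  1110-0(✓)  11101-  1111-1
size-2^2 implicants → --0010(✓)  --1010(✓)  -0-000(✓)  -0-010(✓)  -00-00(✓)  -00-10(✓)  -000-0(✓)  -001-0(✓)  -0011-  -010-0(✓)  -0100-  -1-010(✓)  0--010(✓)  0-0-00  0-00-0  0-010-  00--10  00-0-0(✓)  000--0(✓)  0001--  0010--  010-0-  1--010(✓)  1-0-10  1-10-0  10--00  10-0-0(✓)  10-00-  100--0(✓)
size-2^3 implicants → ---010  -0-0-0  -00--0
Unchecked terms (primes): ---010, -0-0-0, -00--0, -0011-, -0100-, -11111, 0-0-00, 0-00-0, 0-010-, 00--10, 0001--, 0010--, 01-100, 010-0-, 1-0-10, 1-10-0, 10--00, 10-00-, 111-11, 11101-, 1111-1
Minterm coverage:
  m0 ⊆ -0-0-0,-00--0,0-0-00,0-00-0
  m2 ⊆ ---010,-0-0-0,-00--0,0-00-0,00--10
  m4 ⊆ -00--0,0-0-00,0-010-,0001--
  m5 ⊆ 0-010-,0001--
  m6 ⊆ -00--0,-0011-,00--10,0001--
  m8 ⊆ -0-0-0,-0100-,0010--
  m9 ⊆ -0100-,0010--
  m10 ⊆ ---010,-0-0-0,00--10,0010--
  m11 ⊆ 0010-- [E]
  m16 ⊆ 0-0-00,0-00-0,010-0-
  m17 ⊆ 010-0- [E]
  m18 ⊆ ---010,0-00-0
  m20 ⊆ 0-0-00,0-010-,01-100,010-0-
  m21 ⊆ 0-010-,010-0-
  m26 ⊆ ---010 [E]
  m28 ⊆ 01-100 [E]
  m31 ⊆ -11111 [E]
  m32 ⊆ -0-0-0,-00--0,10--00,10-00-
  m33 ⊆ 10-00- [E]
  m34 ⊆ ---010,-0-0-0,-00--0,1-0-10
  m36 ⊆ -00--0,10--00
  m38 ⊆ -00--0,-0011-,1-0-10
  m39 ⊆ -0011- [E]
  m40 ⊆ -0-0-0,-0100-,1-10-0,10--00,10-00-
  m41 ⊆ -0100-,10-00-
  m42 ⊆ ---010,-0-0-0,1-10-0
  m44 ⊆ 10--00 [E]
  m50 ⊆ ---010,1-0-10
  m54 ⊆ 1-0-10 [E]
  m56 ⊆ 1-10-0 [E]
  m58 ⊆ ---010,1-10-0,11101-
  m59 ⊆ 111-11,11101-
  m61 ⊆ 1111-1 [E]
  m63 ⊆ -11111,111-11,1111-1
E = {---010, -0011-, -11111, 0010--, 01-100, 010-0-, 1-0-10, 1-10-0, 10--00, 10-00-, 1111-1}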